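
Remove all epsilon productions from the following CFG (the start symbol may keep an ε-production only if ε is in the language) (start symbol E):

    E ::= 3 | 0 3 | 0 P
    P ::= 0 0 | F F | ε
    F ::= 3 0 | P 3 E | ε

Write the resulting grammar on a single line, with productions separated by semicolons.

E ::= 3 | 0 3 | 0 P | 0; P ::= 0 0 | F F | F; F ::= 3 0 | P 3 E | 3 E

Nullable nonterminals: {F, P}.
ε ∉ L(G), so no ε-production is kept.
Add the nullable-subset variants: E → 0 P gives 0 P | 0. P → F F gives F F | F. F → P 3 E gives P 3 E | 3 E.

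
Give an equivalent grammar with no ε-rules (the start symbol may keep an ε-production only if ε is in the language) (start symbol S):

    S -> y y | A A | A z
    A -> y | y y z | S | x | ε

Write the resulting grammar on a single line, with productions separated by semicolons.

S -> y y | A A | A | A z | z | ε; A -> y | y y z | S | x

Nullable nonterminals: {A, S}.
ε ∈ L(G) since S is nullable, so keep S → ε.
Add the nullable-subset variants: S → A A gives A A | A. S → A z gives A z | z.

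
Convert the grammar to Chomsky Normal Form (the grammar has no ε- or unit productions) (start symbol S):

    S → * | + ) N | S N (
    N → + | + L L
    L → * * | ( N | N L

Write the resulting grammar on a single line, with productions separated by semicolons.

Introduce a nonterminal for each terminal appearing in a rule of length ≥ 2: X1 → +, X2 → ), X3 → (, X4 → *.
Binarize each right-hand side of length ≥ 3 by chaining fresh nonterminals (Y1, Y2, …): affected rules were S → X1 X2 N; S → S N X3; N → X1 L L.

S → * | X1 Y1 | S Y2; N → + | X1 Y3; L → X4 X4 | X3 N | N L; X1 → +; X2 → ); X3 → (; X4 → *; Y1 → X2 N; Y2 → N X3; Y3 → L L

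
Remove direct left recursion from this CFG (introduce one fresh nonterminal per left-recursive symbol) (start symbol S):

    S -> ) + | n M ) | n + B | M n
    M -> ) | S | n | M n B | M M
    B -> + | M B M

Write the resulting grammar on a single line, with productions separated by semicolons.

Directly left-recursive nonterminal: M.
For M: α = {n B, M}, β = {), S, n}. Rewrite as M → β M' and M' → α M' | ε.

S -> ) + | n M ) | n + B | M n; M -> ) M' | S M' | n M'; B -> + | M B M; M' -> n B M' | M M' | ε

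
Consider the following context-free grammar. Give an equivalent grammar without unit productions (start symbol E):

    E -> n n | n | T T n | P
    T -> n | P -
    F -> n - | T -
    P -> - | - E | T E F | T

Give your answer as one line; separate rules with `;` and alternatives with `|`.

E -> n n | n | T T n | - | - E | T E F | P -; T -> n | P -; F -> n - | T -; P -> - | - E | T E F | n | P -

Unit pairs: E ⇒* {P, T}; P ⇒* {T}.
For every A with A ⇒* B via unit rules, add B's non-unit alternatives to A; then delete every rule of the form X → Y.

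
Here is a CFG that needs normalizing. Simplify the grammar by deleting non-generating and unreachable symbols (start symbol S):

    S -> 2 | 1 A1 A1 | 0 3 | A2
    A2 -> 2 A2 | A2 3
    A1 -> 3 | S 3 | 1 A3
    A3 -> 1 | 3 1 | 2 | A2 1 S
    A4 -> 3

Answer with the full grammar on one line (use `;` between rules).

S -> 2 | 1 A1 A1 | 0 3; A1 -> 3 | S 3 | 1 A3; A3 -> 1 | 3 1 | 2

Generating nonterminals: {A1, A3, A4, S}.
Reachable from S after that: {A1, A3, S}.
Removed useless symbols: {A2, A4} and every production mentioning them.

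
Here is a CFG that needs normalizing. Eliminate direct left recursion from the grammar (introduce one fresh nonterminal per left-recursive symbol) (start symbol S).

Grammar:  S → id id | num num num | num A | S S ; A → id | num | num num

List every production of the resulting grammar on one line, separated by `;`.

S → id id S' | num num num S' | num A S'; A → id | num | num num; S' → S S' | eps

Directly left-recursive nonterminal: S.
For S: α = {S}, β = {id id, num num num, num A}. Rewrite as S → β S' and S' → α S' | ε.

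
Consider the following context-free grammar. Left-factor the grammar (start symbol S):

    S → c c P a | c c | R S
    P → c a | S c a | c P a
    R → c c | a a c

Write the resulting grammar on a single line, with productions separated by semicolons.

S → R S | c c S'; P → S c a | c P'; R → c c | a a c; S' → P a | eps; P' → a | P a

S has alternatives sharing prefix 'c c': factor to S → c c S' with S' → P a | ε.
P has alternatives sharing prefix 'c': factor to P → c P' with P' → a | P a.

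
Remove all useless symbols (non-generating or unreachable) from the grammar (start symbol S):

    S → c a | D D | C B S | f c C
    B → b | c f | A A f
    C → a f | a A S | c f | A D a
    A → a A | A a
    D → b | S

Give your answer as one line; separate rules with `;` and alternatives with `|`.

Generating nonterminals: {B, C, D, S}.
Reachable from S after that: {B, C, D, S}.
Removed useless symbols: {A} and every production mentioning them.

S → c a | D D | C B S | f c C; B → b | c f; C → a f | c f; D → b | S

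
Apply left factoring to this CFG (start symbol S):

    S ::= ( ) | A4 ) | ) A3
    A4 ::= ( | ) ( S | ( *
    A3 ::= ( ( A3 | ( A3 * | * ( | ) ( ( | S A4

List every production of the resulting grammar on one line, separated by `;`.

S ::= ( ) | A4 ) | ) A3; A4 ::= ) ( S | ( A4'; A3 ::= * ( | ) ( ( | S A4 | ( A3'; A4' ::= ε | *; A3' ::= ( A3 | A3 *

A4 has alternatives sharing prefix '(': factor to A4 → ( A4' with A4' → ε | *.
A3 has alternatives sharing prefix '(': factor to A3 → ( A3' with A3' → ( A3 | A3 *.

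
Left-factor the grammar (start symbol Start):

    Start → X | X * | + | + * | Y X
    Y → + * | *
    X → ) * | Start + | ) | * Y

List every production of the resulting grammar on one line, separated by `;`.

Start → Y X | X Start1 | + Start2; Y → + * | *; X → Start + | * Y | ) X1; Start1 → ε | *; Start2 → ε | *; X1 → * | ε

Start has alternatives sharing prefix 'X': factor to Start → X Start1 with Start1 → ε | *.
Start has alternatives sharing prefix '+': factor to Start → + Start2 with Start2 → ε | *.
X has alternatives sharing prefix ')': factor to X → ) X1 with X1 → * | ε.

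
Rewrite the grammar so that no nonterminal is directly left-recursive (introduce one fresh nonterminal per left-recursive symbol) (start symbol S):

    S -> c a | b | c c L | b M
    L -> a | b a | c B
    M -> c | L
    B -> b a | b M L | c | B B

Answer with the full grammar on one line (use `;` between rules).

Left recursion appears on B.
For B: α = {B}, β = {b a, b M L, c}. Rewrite as B → β B' and B' → α B' | ε.

S -> c a | b | c c L | b M; L -> a | b a | c B; M -> c | L; B -> b a B' | b M L B' | c B'; B' -> B B' | ε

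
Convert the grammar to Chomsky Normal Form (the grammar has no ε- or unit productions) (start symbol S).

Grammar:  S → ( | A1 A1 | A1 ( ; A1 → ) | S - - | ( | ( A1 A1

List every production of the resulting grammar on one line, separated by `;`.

S → ( | A1 A1 | A1 X1; A1 → ) | S Y1 | ( | X1 Y2; X1 → (; X2 → -; Y1 → X2 X2; Y2 → A1 A1

Introduce a nonterminal for each terminal appearing in a rule of length ≥ 2: X1 → (, X2 → -.
Binarize each right-hand side of length ≥ 3 by chaining fresh nonterminals (Y1, Y2, …): affected rules were A1 → S X2 X2; A1 → X1 A1 A1.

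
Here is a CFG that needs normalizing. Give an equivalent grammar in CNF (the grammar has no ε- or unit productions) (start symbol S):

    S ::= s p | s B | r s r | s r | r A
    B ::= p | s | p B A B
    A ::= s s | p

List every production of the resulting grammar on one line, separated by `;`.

Introduce a nonterminal for each terminal appearing in a rule of length ≥ 2: X1 → s, X2 → p, X3 → r.
Binarize each right-hand side of length ≥ 3 by chaining fresh nonterminals (Y1, Y2, …): affected rules were S → X3 X1 X3; B → X2 B A B.

S ::= X1 X2 | X1 B | X3 Y1 | X1 X3 | X3 A; B ::= p | s | X2 Y2; A ::= X1 X1 | p; X1 ::= s; X2 ::= p; X3 ::= r; Y1 ::= X1 X3; Y2 ::= B Y3; Y3 ::= A B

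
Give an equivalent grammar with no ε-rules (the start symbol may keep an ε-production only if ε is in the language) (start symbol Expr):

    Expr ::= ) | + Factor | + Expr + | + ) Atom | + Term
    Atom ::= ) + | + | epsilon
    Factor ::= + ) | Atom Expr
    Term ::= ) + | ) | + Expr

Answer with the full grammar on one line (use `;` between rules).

Expr ::= ) | + Factor | + Expr + | + ) Atom | + ) | + Term; Atom ::= ) + | +; Factor ::= + ) | Atom Expr | Expr; Term ::= ) + | ) | + Expr

The nullable symbols are {Atom}.
ε ∉ L(G), so no ε-production is kept.
Add the nullable-subset variants: Expr → + ) Atom gives + ) Atom | + ). Factor → Atom Expr gives Atom Expr | Expr.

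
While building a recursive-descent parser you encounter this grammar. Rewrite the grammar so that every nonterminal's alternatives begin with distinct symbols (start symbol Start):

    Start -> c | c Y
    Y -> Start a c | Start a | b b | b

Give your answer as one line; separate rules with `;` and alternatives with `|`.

Start has alternatives sharing prefix 'c': factor to Start → c Start1 with Start1 → ε | Y.
Y has alternatives sharing prefix 'Start a': factor to Y → Start a Y1 with Y1 → c | ε.
Y has alternatives sharing prefix 'b': factor to Y → b Y2 with Y2 → b | ε.

Start -> c Start1; Y -> Start a Y1 | b Y2; Start1 -> ε | Y; Y1 -> c | ε; Y2 -> b | ε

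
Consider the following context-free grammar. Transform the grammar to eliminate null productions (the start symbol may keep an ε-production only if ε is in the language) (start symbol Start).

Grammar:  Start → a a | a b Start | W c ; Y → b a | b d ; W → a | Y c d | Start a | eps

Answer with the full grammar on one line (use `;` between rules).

Nullable nonterminals: {W}.
ε ∉ L(G), so no ε-production is kept.
For each production, add variants omitting each subset of nullable occurrences: Start → W c gives W c | c.

Start → a a | a b Start | W c | c; Y → b a | b d; W → a | Y c d | Start a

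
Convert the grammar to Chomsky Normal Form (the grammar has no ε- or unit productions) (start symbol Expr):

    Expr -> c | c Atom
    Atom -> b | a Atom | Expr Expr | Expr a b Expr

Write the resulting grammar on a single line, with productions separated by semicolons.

Expr -> c | X1 Atom; Atom -> b | X2 Atom | Expr Expr | Expr Y1; X1 -> c; X2 -> a; X3 -> b; Y1 -> X2 Y2; Y2 -> X3 Expr

Introduce a nonterminal for each terminal appearing in a rule of length ≥ 2: X1 → c, X2 → a, X3 → b.
Binarize each right-hand side of length ≥ 3 by chaining fresh nonterminals (Y1, Y2, …): affected rules were Atom → Expr X2 X3 Expr.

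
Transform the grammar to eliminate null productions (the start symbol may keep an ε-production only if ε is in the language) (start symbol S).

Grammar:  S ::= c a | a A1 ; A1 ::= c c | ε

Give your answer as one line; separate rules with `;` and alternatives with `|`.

S ::= c a | a A1 | a; A1 ::= c c

The nullable symbols are {A1}.
ε ∉ L(G), so no ε-production is kept.
For each production, add variants omitting each subset of nullable occurrences: S → a A1 gives a A1 | a.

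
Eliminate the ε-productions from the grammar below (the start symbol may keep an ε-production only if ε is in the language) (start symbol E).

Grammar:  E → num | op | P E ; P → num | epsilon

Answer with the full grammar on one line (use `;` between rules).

E → num | op | P E; P → num

Nullable set = {P}.
ε ∉ L(G), so no ε-production is kept.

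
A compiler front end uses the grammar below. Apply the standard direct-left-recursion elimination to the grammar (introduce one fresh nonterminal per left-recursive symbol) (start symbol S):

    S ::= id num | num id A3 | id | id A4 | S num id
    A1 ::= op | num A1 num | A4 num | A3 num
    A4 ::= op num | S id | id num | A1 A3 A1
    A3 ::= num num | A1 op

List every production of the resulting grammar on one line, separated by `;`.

S is directly left-recursive.
For S: α = {num id}, β = {id num, num id A3, id, id A4}. Rewrite as S → β S' and S' → α S' | ε.

S ::= id num S' | num id A3 S' | id S' | id A4 S'; A1 ::= op | num A1 num | A4 num | A3 num; A4 ::= op num | S id | id num | A1 A3 A1; A3 ::= num num | A1 op; S' ::= num id S' | ε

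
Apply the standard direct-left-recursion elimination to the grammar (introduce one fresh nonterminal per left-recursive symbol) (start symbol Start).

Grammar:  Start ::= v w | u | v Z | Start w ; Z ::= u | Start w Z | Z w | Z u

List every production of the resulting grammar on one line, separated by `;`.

Start ::= v w Start1 | u Start1 | v Z Start1; Z ::= u Z1 | Start w Z Z1; Start1 ::= w Start1 | ε; Z1 ::= w Z1 | u Z1 | ε

Directly left-recursive nonterminals: Start, Z.
For Start: α = {w}, β = {v w, u, v Z}. Rewrite as Start → β Start1 and Start1 → α Start1 | ε.
For Z: α = {w, u}, β = {u, Start w Z}. Rewrite as Z → β Z1 and Z1 → α Z1 | ε.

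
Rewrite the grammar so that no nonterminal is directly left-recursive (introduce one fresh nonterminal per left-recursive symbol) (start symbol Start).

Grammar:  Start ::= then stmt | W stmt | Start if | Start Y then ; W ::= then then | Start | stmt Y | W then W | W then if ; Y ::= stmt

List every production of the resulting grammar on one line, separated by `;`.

Start, W are directly left-recursive.
For Start: α = {if, Y then}, β = {then stmt, W stmt}. Rewrite as Start → β Start1 and Start1 → α Start1 | ε.
For W: α = {then W, then if}, β = {then then, Start, stmt Y}. Rewrite as W → β W1 and W1 → α W1 | ε.

Start ::= then stmt Start1 | W stmt Start1; W ::= then then W1 | Start W1 | stmt Y W1; Y ::= stmt; Start1 ::= if Start1 | Y then Start1 | ε; W1 ::= then W W1 | then if W1 | ε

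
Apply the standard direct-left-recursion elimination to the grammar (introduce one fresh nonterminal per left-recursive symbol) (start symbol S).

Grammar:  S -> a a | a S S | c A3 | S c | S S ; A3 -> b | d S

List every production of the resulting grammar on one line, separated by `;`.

S -> a a S' | a S S S' | c A3 S'; A3 -> b | d S; S' -> c S' | S S' | eps

S is directly left-recursive.
For S: α = {c, S}, β = {a a, a S S, c A3}. Rewrite as S → β S' and S' → α S' | ε.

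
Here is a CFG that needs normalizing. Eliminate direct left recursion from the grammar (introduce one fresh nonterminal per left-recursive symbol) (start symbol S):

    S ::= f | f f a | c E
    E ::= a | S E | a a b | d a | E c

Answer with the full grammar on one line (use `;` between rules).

Left recursion appears on E.
For E: α = {c}, β = {a, S E, a a b, d a}. Rewrite as E → β E' and E' → α E' | ε.

S ::= f | f f a | c E; E ::= a E' | S E E' | a a b E' | d a E'; E' ::= c E' | ε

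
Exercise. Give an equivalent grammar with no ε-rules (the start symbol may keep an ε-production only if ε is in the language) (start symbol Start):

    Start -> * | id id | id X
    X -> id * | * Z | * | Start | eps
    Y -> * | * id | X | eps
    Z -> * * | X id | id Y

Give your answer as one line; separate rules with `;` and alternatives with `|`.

Start -> * | id id | id X | id; X -> id * | * Z | * | Start; Y -> * | * id | X; Z -> * * | X id | id | id Y

Nullable nonterminals: {X, Y}.
ε ∉ L(G), so no ε-production is kept.
For each production, add variants omitting each subset of nullable occurrences: Start → id X gives id X | id. Z → X id gives X id | id.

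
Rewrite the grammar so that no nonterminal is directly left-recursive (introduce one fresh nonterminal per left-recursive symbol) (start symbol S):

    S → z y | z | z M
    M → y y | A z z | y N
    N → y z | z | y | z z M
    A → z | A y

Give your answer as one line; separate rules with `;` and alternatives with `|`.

S → z y | z | z M; M → y y | A z z | y N; N → y z | z | y | z z M; A → z A'; A' → y A' | epsilon

Directly left-recursive nonterminal: A.
For A: α = {y}, β = {z}. Rewrite as A → β A' and A' → α A' | ε.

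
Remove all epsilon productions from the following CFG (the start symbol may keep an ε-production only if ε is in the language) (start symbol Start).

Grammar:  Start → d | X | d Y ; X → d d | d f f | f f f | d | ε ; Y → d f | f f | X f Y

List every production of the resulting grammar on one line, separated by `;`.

The nullable symbols are {Start, X}.
ε ∈ L(G) since Start is nullable, so keep Start → ε.
For each production, add variants omitting each subset of nullable occurrences: Y → X f Y gives X f Y | f Y.

Start → d | X | d Y | ε; X → d d | d f f | f f f | d; Y → d f | f f | X f Y | f Y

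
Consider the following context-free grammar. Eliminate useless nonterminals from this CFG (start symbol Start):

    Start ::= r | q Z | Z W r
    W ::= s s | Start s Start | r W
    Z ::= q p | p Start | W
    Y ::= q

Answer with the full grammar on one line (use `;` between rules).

Generating nonterminals: {Start, W, Y, Z}.
Reachable from Start after that: {Start, W, Z}.
Removed useless symbols: {Y} and every production mentioning them.

Start ::= r | q Z | Z W r; W ::= s s | Start s Start | r W; Z ::= q p | p Start | W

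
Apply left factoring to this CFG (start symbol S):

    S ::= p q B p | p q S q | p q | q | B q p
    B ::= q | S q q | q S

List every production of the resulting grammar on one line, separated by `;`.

S ::= q | B q p | p q S'; B ::= S q q | q B'; S' ::= B p | S q | ε; B' ::= ε | S

S has alternatives sharing prefix 'p q': factor to S → p q S' with S' → B p | S q | ε.
B has alternatives sharing prefix 'q': factor to B → q B' with B' → ε | S.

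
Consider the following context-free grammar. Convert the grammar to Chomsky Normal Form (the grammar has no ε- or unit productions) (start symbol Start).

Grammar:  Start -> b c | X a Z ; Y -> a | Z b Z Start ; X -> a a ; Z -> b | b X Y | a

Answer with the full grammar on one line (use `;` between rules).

Introduce a nonterminal for each terminal appearing in a rule of length ≥ 2: X1 → b, X2 → c, X3 → a.
Binarize each right-hand side of length ≥ 3 by chaining fresh nonterminals (Y1, Y2, …): affected rules were Start → X X3 Z; Y → Z X1 Z Start; Z → X1 X Y.

Start -> X1 X2 | X Y1; Y -> a | Z Y2; X -> X3 X3; Z -> b | X1 Y4 | a; X1 -> b; X2 -> c; X3 -> a; Y1 -> X3 Z; Y2 -> X1 Y3; Y3 -> Z Start; Y4 -> X Y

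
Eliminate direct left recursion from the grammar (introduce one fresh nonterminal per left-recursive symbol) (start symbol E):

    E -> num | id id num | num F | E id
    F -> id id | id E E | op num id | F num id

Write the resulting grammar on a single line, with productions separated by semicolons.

E -> num E' | id id num E' | num F E'; F -> id id F' | id E E F' | op num id F'; E' -> id E' | ε; F' -> num id F' | ε

Directly left-recursive nonterminals: E, F.
For E: α = {id}, β = {num, id id num, num F}. Rewrite as E → β E' and E' → α E' | ε.
For F: α = {num id}, β = {id id, id E E, op num id}. Rewrite as F → β F' and F' → α F' | ε.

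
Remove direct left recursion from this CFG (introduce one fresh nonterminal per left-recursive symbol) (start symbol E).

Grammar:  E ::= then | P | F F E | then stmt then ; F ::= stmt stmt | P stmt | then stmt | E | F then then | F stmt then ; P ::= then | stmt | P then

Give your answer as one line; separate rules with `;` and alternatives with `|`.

Directly left-recursive nonterminals: F, P.
For F: α = {then then, stmt then}, β = {stmt stmt, P stmt, then stmt, E}. Rewrite as F → β F' and F' → α F' | ε.
For P: α = {then}, β = {then, stmt}. Rewrite as P → β P' and P' → α P' | ε.

E ::= then | P | F F E | then stmt then; F ::= stmt stmt F' | P stmt F' | then stmt F' | E F'; P ::= then P' | stmt P'; F' ::= then then F' | stmt then F' | eps; P' ::= then P' | eps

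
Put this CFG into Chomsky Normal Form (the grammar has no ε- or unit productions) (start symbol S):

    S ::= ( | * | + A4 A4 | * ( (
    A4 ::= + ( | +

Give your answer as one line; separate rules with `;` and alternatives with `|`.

Introduce a nonterminal for each terminal appearing in a rule of length ≥ 2: X1 → +, X2 → *, X3 → (.
Binarize each right-hand side of length ≥ 3 by chaining fresh nonterminals (Y1, Y2, …): affected rules were S → X1 A4 A4; S → X2 X3 X3.

S ::= ( | * | X1 Y1 | X2 Y2; A4 ::= X1 X3 | +; X1 ::= +; X2 ::= *; X3 ::= (; Y1 ::= A4 A4; Y2 ::= X3 X3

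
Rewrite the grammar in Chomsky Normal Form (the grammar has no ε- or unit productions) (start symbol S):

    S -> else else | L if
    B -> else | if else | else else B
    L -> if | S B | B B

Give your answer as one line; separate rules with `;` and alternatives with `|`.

S -> X1 X1 | L X2; B -> else | X2 X1 | X1 Y1; L -> if | S B | B B; X1 -> else; X2 -> if; Y1 -> X1 B

Introduce a nonterminal for each terminal appearing in a rule of length ≥ 2: X1 → else, X2 → if.
Binarize each right-hand side of length ≥ 3 by chaining fresh nonterminals (Y1, Y2, …): affected rules were B → X1 X1 B.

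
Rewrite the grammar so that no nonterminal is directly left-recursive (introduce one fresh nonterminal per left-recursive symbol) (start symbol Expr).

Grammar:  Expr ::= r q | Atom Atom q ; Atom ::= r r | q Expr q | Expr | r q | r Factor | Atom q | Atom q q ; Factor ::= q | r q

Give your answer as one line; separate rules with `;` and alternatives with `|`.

Expr ::= r q | Atom Atom q; Atom ::= r r Atom1 | q Expr q Atom1 | Expr Atom1 | r q Atom1 | r Factor Atom1; Factor ::= q | r q; Atom1 ::= q Atom1 | q q Atom1 | ε

Directly left-recursive nonterminal: Atom.
For Atom: α = {q, q q}, β = {r r, q Expr q, Expr, r q, r Factor}. Rewrite as Atom → β Atom1 and Atom1 → α Atom1 | ε.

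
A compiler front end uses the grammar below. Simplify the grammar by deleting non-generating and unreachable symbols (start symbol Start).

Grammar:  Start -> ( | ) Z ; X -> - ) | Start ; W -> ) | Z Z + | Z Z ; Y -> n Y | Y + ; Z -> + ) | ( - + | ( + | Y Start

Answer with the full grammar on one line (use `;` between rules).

Generating nonterminals: {Start, W, X, Z}.
Reachable from Start after that: {Start, Z}.
Removed useless symbols: {W, X, Y} and every production mentioning them.

Start -> ( | ) Z; Z -> + ) | ( - + | ( +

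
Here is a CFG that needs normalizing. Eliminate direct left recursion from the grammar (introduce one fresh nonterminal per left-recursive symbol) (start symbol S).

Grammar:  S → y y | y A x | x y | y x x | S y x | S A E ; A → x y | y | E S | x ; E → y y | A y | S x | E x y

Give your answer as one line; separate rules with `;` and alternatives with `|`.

S → y y S' | y A x S' | x y S' | y x x S'; A → x y | y | E S | x; E → y y E' | A y E' | S x E'; S' → y x S' | A E S' | eps; E' → x y E' | eps

Directly left-recursive nonterminals: S, E.
For S: α = {y x, A E}, β = {y y, y A x, x y, y x x}. Rewrite as S → β S' and S' → α S' | ε.
For E: α = {x y}, β = {y y, A y, S x}. Rewrite as E → β E' and E' → α E' | ε.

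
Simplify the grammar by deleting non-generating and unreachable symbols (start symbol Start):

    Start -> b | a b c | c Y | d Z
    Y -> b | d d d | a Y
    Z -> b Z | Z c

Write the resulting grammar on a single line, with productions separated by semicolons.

Generating nonterminals: {Start, Y}.
Reachable from Start after that: {Start, Y}.
Removed useless symbols: {Z} and every production mentioning them.

Start -> b | a b c | c Y; Y -> b | d d d | a Y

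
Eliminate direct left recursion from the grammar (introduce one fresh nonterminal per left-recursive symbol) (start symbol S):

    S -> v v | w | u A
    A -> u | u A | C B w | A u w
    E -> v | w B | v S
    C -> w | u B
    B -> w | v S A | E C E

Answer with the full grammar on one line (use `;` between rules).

S -> v v | w | u A; A -> u A' | u A A' | C B w A'; E -> v | w B | v S; C -> w | u B; B -> w | v S A | E C E; A' -> u w A' | ε

Left recursion appears on A.
For A: α = {u w}, β = {u, u A, C B w}. Rewrite as A → β A' and A' → α A' | ε.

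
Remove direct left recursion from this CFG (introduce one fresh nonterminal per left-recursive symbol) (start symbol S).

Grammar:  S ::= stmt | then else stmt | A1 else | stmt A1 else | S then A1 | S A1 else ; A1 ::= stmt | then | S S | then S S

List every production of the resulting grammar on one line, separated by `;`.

Left recursion appears on S.
For S: α = {then A1, A1 else}, β = {stmt, then else stmt, A1 else, stmt A1 else}. Rewrite as S → β S' and S' → α S' | ε.

S ::= stmt S' | then else stmt S' | A1 else S' | stmt A1 else S'; A1 ::= stmt | then | S S | then S S; S' ::= then A1 S' | A1 else S' | ε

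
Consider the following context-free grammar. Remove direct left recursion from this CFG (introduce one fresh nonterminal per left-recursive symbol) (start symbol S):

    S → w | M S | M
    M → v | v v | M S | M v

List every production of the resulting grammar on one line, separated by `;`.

Directly left-recursive nonterminal: M.
For M: α = {S, v}, β = {v, v v}. Rewrite as M → β M' and M' → α M' | ε.

S → w | M S | M; M → v M' | v v M'; M' → S M' | v M' | ε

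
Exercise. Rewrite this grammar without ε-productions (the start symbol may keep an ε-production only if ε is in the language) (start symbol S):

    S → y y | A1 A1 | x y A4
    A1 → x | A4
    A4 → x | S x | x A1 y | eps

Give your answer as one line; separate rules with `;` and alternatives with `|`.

S → y y | A1 A1 | A1 | x y A4 | x y | eps; A1 → x | A4; A4 → x | S x | x A1 y | x y

Nullable set = {A1, A4, S}.
ε ∈ L(G) since S is nullable, so keep S → ε.
Add the nullable-subset variants: S → A1 A1 gives A1 A1 | A1. S → x y A4 gives x y A4 | x y. A4 → x A1 y gives x A1 y | x y.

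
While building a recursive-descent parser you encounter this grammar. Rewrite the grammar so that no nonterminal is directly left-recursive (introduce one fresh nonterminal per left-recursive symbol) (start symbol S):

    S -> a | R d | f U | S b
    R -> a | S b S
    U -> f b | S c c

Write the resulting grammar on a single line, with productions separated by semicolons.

S -> a S' | R d S' | f U S'; R -> a | S b S; U -> f b | S c c; S' -> b S' | ε

Left recursion appears on S.
For S: α = {b}, β = {a, R d, f U}. Rewrite as S → β S' and S' → α S' | ε.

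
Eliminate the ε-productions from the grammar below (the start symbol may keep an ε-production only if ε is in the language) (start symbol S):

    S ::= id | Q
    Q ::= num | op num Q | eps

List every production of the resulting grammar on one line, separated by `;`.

Nullable set = {Q, S}.
ε ∈ L(G) since S is nullable, so keep S → ε.
Expand every rule over subsets of its nullable positions: Q → op num Q gives op num Q | op num.

S ::= id | Q | eps; Q ::= num | op num Q | op num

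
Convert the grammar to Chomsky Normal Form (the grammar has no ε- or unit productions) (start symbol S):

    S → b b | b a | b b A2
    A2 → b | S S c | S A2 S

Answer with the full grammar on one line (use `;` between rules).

S → X1 X1 | X1 X2 | X1 Y1; A2 → b | S Y2 | S Y3; X1 → b; X2 → a; X3 → c; Y1 → X1 A2; Y2 → S X3; Y3 → A2 S

Introduce a nonterminal for each terminal appearing in a rule of length ≥ 2: X1 → b, X2 → a, X3 → c.
Binarize each right-hand side of length ≥ 3 by chaining fresh nonterminals (Y1, Y2, …): affected rules were S → X1 X1 A2; A2 → S S X3; A2 → S A2 S.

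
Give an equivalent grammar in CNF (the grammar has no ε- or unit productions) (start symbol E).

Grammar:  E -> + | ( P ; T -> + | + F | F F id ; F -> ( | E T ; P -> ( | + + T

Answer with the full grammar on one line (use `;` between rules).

Introduce a nonterminal for each terminal appearing in a rule of length ≥ 2: X1 → (, X2 → +, X3 → id.
Binarize each right-hand side of length ≥ 3 by chaining fresh nonterminals (Y1, Y2, …): affected rules were T → F F X3; P → X2 X2 T.

E -> + | X1 P; T -> + | X2 F | F Y1; F -> ( | E T; P -> ( | X2 Y2; X1 -> (; X2 -> +; X3 -> id; Y1 -> F X3; Y2 -> X2 T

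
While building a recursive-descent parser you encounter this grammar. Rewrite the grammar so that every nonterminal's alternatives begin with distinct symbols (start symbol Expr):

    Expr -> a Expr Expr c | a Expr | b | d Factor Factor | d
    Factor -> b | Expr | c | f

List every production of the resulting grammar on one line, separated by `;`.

Expr has alternatives sharing prefix 'a Expr': factor to Expr → a Expr Expr1 with Expr1 → Expr c | ε.
Expr has alternatives sharing prefix 'd': factor to Expr → d Expr2 with Expr2 → Factor Factor | ε.

Expr -> b | a Expr Expr1 | d Expr2; Factor -> b | Expr | c | f; Expr1 -> Expr c | ε; Expr2 -> Factor Factor | ε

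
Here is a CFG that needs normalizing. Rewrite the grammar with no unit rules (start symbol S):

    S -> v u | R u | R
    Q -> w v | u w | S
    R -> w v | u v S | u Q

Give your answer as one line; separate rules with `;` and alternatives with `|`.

S -> v u | R u | w v | u v S | u Q; Q -> w v | u v S | u Q | v u | R u | u w; R -> w v | u v S | u Q

Unit pairs: Q ⇒* {R, S}; S ⇒* {R}.
For every A with A ⇒* B via unit rules, add B's non-unit alternatives to A; then delete every rule of the form X → Y.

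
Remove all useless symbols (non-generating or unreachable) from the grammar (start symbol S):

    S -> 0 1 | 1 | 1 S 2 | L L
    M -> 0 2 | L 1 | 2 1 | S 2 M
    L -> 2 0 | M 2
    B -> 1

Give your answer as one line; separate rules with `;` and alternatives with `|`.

Generating nonterminals: {B, L, M, S}.
Reachable from S after that: {L, M, S}.
Removed useless symbols: {B} and every production mentioning them.

S -> 0 1 | 1 | 1 S 2 | L L; M -> 0 2 | L 1 | 2 1 | S 2 M; L -> 2 0 | M 2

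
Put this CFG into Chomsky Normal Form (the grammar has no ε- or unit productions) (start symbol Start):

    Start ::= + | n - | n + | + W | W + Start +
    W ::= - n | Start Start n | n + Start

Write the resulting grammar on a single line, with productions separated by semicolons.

Start ::= + | X1 X2 | X1 X3 | X3 W | W Y1; W ::= X2 X1 | Start Y3 | X1 Y4; X1 ::= n; X2 ::= -; X3 ::= +; Y1 ::= X3 Y2; Y2 ::= Start X3; Y3 ::= Start X1; Y4 ::= X3 Start

Introduce a nonterminal for each terminal appearing in a rule of length ≥ 2: X1 → n, X2 → -, X3 → +.
Binarize each right-hand side of length ≥ 3 by chaining fresh nonterminals (Y1, Y2, …): affected rules were Start → W X3 Start X3; W → Start Start X1; W → X1 X3 Start.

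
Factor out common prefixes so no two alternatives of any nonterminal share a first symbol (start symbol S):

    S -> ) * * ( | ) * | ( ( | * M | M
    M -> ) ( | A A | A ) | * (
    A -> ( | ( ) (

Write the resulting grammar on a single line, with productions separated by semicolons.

S -> ( ( | * M | M | ) * S'; M -> ) ( | * ( | A M'; A -> ( A'; S' -> * ( | epsilon; M' -> A | ); A' -> epsilon | ) (

S has alternatives sharing prefix ') *': factor to S → ) * S' with S' → * ( | ε.
M has alternatives sharing prefix 'A': factor to M → A M' with M' → A | ).
A has alternatives sharing prefix '(': factor to A → ( A' with A' → ε | ) (.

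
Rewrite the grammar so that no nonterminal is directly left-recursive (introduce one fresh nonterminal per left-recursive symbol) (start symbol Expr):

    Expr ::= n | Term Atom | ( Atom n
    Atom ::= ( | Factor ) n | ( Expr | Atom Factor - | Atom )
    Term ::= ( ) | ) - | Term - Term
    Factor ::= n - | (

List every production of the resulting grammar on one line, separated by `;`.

Left recursion appears on Atom, Term.
For Atom: α = {Factor -, )}, β = {(, Factor ) n, ( Expr}. Rewrite as Atom → β Atom1 and Atom1 → α Atom1 | ε.
For Term: α = {- Term}, β = {( ), ) -}. Rewrite as Term → β Term1 and Term1 → α Term1 | ε.

Expr ::= n | Term Atom | ( Atom n; Atom ::= ( Atom1 | Factor ) n Atom1 | ( Expr Atom1; Term ::= ( ) Term1 | ) - Term1; Factor ::= n - | (; Atom1 ::= Factor - Atom1 | ) Atom1 | ε; Term1 ::= - Term Term1 | ε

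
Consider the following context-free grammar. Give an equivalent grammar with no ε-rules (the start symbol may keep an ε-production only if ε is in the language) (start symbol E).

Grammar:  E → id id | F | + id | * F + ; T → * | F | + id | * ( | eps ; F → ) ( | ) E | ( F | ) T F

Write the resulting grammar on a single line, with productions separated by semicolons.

The nullable symbols are {T}.
ε ∉ L(G), so no ε-production is kept.
Add the nullable-subset variants: F → ) T F gives ) T F | ) F.

E → id id | F | + id | * F +; T → * | F | + id | * (; F → ) ( | ) E | ( F | ) T F | ) F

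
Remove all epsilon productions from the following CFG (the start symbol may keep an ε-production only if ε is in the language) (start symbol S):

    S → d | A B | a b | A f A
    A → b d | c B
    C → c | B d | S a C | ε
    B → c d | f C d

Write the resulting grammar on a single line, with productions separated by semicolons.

Nullable set = {C}.
ε ∉ L(G), so no ε-production is kept.
Expand every rule over subsets of its nullable positions: C → S a C gives S a C | S a. B → f C d gives f C d | f d.

S → d | A B | a b | A f A; A → b d | c B; C → c | B d | S a C | S a; B → c d | f C d | f d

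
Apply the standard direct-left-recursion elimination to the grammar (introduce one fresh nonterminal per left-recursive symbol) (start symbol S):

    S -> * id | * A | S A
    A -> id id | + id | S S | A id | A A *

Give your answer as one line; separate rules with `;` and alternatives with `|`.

Directly left-recursive nonterminals: S, A.
For S: α = {A}, β = {* id, * A}. Rewrite as S → β S' and S' → α S' | ε.
For A: α = {id, A *}, β = {id id, + id, S S}. Rewrite as A → β A' and A' → α A' | ε.

S -> * id S' | * A S'; A -> id id A' | + id A' | S S A'; S' -> A S' | ε; A' -> id A' | A * A' | ε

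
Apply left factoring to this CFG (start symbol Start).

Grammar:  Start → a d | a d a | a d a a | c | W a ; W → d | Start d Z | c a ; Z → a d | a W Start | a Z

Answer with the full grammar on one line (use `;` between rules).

Start has alternatives sharing prefix 'a d': factor to Start → a d Start1 with Start1 → ε | a | a a.
Z has alternatives sharing prefix 'a': factor to Z → a Z1 with Z1 → d | W Start | Z.
Start1 has alternatives sharing prefix 'a': factor to Start1 → a Start11 with Start11 → ε | a.

Start → c | W a | a d Start1; W → d | Start d Z | c a; Z → a Z1; Start1 → eps | a Start11; Z1 → d | W Start | Z; Start11 → eps | a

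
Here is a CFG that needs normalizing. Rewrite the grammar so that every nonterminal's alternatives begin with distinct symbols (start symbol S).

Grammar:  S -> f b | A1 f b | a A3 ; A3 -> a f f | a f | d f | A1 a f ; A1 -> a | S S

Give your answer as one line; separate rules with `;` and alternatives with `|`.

A3 has alternatives sharing prefix 'a f': factor to A3 → a f A3' with A3' → f | ε.

S -> f b | A1 f b | a A3; A3 -> d f | A1 a f | a f A3'; A1 -> a | S S; A3' -> f | epsilon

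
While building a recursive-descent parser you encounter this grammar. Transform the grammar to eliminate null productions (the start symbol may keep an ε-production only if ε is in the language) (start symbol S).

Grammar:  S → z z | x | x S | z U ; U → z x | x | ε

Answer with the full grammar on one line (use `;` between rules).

The nullable symbols are {U}.
ε ∉ L(G), so no ε-production is kept.
For each production, add variants omitting each subset of nullable occurrences: S → z U gives z U | z.

S → z z | x | x S | z U | z; U → z x | x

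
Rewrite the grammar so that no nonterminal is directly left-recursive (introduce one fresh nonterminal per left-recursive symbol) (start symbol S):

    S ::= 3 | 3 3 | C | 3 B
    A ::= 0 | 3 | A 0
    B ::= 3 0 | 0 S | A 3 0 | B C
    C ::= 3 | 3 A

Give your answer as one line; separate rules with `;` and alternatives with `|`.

A, B are directly left-recursive.
For A: α = {0}, β = {0, 3}. Rewrite as A → β A' and A' → α A' | ε.
For B: α = {C}, β = {3 0, 0 S, A 3 0}. Rewrite as B → β B' and B' → α B' | ε.

S ::= 3 | 3 3 | C | 3 B; A ::= 0 A' | 3 A'; B ::= 3 0 B' | 0 S B' | A 3 0 B'; C ::= 3 | 3 A; A' ::= 0 A' | ε; B' ::= C B' | ε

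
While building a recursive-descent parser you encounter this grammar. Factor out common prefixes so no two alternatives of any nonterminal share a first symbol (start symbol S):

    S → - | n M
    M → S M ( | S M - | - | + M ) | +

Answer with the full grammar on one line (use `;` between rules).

S → - | n M; M → - | S M M' | + M''; M' → ( | -; M'' → M ) | ε

M has alternatives sharing prefix 'S M': factor to M → S M M' with M' → ( | -.
M has alternatives sharing prefix '+': factor to M → + M'' with M'' → M ) | ε.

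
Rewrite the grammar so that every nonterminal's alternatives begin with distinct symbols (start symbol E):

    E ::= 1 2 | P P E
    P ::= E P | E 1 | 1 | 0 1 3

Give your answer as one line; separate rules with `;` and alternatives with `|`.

P has alternatives sharing prefix 'E': factor to P → E P' with P' → P | 1.

E ::= 1 2 | P P E; P ::= 1 | 0 1 3 | E P'; P' ::= P | 1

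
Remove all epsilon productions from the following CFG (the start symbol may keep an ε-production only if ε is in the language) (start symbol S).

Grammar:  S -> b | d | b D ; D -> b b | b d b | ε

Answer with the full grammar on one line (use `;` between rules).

S -> b | d | b D; D -> b b | b d b

The nullable symbols are {D}.
ε ∉ L(G), so no ε-production is kept.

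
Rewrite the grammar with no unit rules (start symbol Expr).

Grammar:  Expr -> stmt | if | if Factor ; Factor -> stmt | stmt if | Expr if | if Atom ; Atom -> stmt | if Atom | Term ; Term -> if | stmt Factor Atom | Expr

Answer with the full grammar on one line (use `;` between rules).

Unit pairs: Atom ⇒* {Expr, Term}; Term ⇒* {Expr}.
For each unit pair (A, B), copy every non-unit production of B to A, then drop all unit productions.

Expr -> stmt | if | if Factor; Factor -> stmt | stmt if | Expr if | if Atom; Atom -> if | stmt Factor Atom | stmt | if Atom | if Factor; Term -> if | stmt Factor Atom | stmt | if Factor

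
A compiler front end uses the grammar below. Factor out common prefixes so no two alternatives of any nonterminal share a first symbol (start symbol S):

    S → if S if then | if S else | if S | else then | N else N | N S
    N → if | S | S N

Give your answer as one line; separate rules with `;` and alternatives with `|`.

S → else then | if S S' | N S''; N → if | S N'; S' → if then | else | epsilon; S'' → else N | S; N' → epsilon | N

S has alternatives sharing prefix 'if S': factor to S → if S S' with S' → if then | else | ε.
S has alternatives sharing prefix 'N': factor to S → N S'' with S'' → else N | S.
N has alternatives sharing prefix 'S': factor to N → S N' with N' → ε | N.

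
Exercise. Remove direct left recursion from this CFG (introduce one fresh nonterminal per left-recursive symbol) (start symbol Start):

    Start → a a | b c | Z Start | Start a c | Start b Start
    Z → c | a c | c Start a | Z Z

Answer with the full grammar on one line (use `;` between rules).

Start → a a Start1 | b c Start1 | Z Start Start1; Z → c Z1 | a c Z1 | c Start a Z1; Start1 → a c Start1 | b Start Start1 | ε; Z1 → Z Z1 | ε

Start, Z are directly left-recursive.
For Start: α = {a c, b Start}, β = {a a, b c, Z Start}. Rewrite as Start → β Start1 and Start1 → α Start1 | ε.
For Z: α = {Z}, β = {c, a c, c Start a}. Rewrite as Z → β Z1 and Z1 → α Z1 | ε.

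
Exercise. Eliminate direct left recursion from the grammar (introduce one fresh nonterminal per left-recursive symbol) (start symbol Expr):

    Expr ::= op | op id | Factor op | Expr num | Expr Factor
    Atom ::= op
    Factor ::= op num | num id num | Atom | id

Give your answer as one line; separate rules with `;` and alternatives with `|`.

Directly left-recursive nonterminal: Expr.
For Expr: α = {num, Factor}, β = {op, op id, Factor op}. Rewrite as Expr → β Expr1 and Expr1 → α Expr1 | ε.

Expr ::= op Expr1 | op id Expr1 | Factor op Expr1; Atom ::= op; Factor ::= op num | num id num | Atom | id; Expr1 ::= num Expr1 | Factor Expr1 | eps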